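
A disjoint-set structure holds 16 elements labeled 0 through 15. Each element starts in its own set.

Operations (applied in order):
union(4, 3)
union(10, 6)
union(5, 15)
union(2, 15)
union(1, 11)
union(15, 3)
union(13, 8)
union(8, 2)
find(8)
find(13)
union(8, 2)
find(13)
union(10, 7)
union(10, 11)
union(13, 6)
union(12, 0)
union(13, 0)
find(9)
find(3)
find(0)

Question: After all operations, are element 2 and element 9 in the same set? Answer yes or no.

Answer: no

Derivation:
Step 1: union(4, 3) -> merged; set of 4 now {3, 4}
Step 2: union(10, 6) -> merged; set of 10 now {6, 10}
Step 3: union(5, 15) -> merged; set of 5 now {5, 15}
Step 4: union(2, 15) -> merged; set of 2 now {2, 5, 15}
Step 5: union(1, 11) -> merged; set of 1 now {1, 11}
Step 6: union(15, 3) -> merged; set of 15 now {2, 3, 4, 5, 15}
Step 7: union(13, 8) -> merged; set of 13 now {8, 13}
Step 8: union(8, 2) -> merged; set of 8 now {2, 3, 4, 5, 8, 13, 15}
Step 9: find(8) -> no change; set of 8 is {2, 3, 4, 5, 8, 13, 15}
Step 10: find(13) -> no change; set of 13 is {2, 3, 4, 5, 8, 13, 15}
Step 11: union(8, 2) -> already same set; set of 8 now {2, 3, 4, 5, 8, 13, 15}
Step 12: find(13) -> no change; set of 13 is {2, 3, 4, 5, 8, 13, 15}
Step 13: union(10, 7) -> merged; set of 10 now {6, 7, 10}
Step 14: union(10, 11) -> merged; set of 10 now {1, 6, 7, 10, 11}
Step 15: union(13, 6) -> merged; set of 13 now {1, 2, 3, 4, 5, 6, 7, 8, 10, 11, 13, 15}
Step 16: union(12, 0) -> merged; set of 12 now {0, 12}
Step 17: union(13, 0) -> merged; set of 13 now {0, 1, 2, 3, 4, 5, 6, 7, 8, 10, 11, 12, 13, 15}
Step 18: find(9) -> no change; set of 9 is {9}
Step 19: find(3) -> no change; set of 3 is {0, 1, 2, 3, 4, 5, 6, 7, 8, 10, 11, 12, 13, 15}
Step 20: find(0) -> no change; set of 0 is {0, 1, 2, 3, 4, 5, 6, 7, 8, 10, 11, 12, 13, 15}
Set of 2: {0, 1, 2, 3, 4, 5, 6, 7, 8, 10, 11, 12, 13, 15}; 9 is not a member.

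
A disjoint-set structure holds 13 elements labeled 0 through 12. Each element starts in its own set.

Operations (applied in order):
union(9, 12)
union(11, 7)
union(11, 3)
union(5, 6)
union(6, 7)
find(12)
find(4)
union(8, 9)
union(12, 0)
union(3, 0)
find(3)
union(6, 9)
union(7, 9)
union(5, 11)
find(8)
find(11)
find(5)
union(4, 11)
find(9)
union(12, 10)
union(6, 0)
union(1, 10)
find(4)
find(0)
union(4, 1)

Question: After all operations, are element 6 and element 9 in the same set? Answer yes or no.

Step 1: union(9, 12) -> merged; set of 9 now {9, 12}
Step 2: union(11, 7) -> merged; set of 11 now {7, 11}
Step 3: union(11, 3) -> merged; set of 11 now {3, 7, 11}
Step 4: union(5, 6) -> merged; set of 5 now {5, 6}
Step 5: union(6, 7) -> merged; set of 6 now {3, 5, 6, 7, 11}
Step 6: find(12) -> no change; set of 12 is {9, 12}
Step 7: find(4) -> no change; set of 4 is {4}
Step 8: union(8, 9) -> merged; set of 8 now {8, 9, 12}
Step 9: union(12, 0) -> merged; set of 12 now {0, 8, 9, 12}
Step 10: union(3, 0) -> merged; set of 3 now {0, 3, 5, 6, 7, 8, 9, 11, 12}
Step 11: find(3) -> no change; set of 3 is {0, 3, 5, 6, 7, 8, 9, 11, 12}
Step 12: union(6, 9) -> already same set; set of 6 now {0, 3, 5, 6, 7, 8, 9, 11, 12}
Step 13: union(7, 9) -> already same set; set of 7 now {0, 3, 5, 6, 7, 8, 9, 11, 12}
Step 14: union(5, 11) -> already same set; set of 5 now {0, 3, 5, 6, 7, 8, 9, 11, 12}
Step 15: find(8) -> no change; set of 8 is {0, 3, 5, 6, 7, 8, 9, 11, 12}
Step 16: find(11) -> no change; set of 11 is {0, 3, 5, 6, 7, 8, 9, 11, 12}
Step 17: find(5) -> no change; set of 5 is {0, 3, 5, 6, 7, 8, 9, 11, 12}
Step 18: union(4, 11) -> merged; set of 4 now {0, 3, 4, 5, 6, 7, 8, 9, 11, 12}
Step 19: find(9) -> no change; set of 9 is {0, 3, 4, 5, 6, 7, 8, 9, 11, 12}
Step 20: union(12, 10) -> merged; set of 12 now {0, 3, 4, 5, 6, 7, 8, 9, 10, 11, 12}
Step 21: union(6, 0) -> already same set; set of 6 now {0, 3, 4, 5, 6, 7, 8, 9, 10, 11, 12}
Step 22: union(1, 10) -> merged; set of 1 now {0, 1, 3, 4, 5, 6, 7, 8, 9, 10, 11, 12}
Step 23: find(4) -> no change; set of 4 is {0, 1, 3, 4, 5, 6, 7, 8, 9, 10, 11, 12}
Step 24: find(0) -> no change; set of 0 is {0, 1, 3, 4, 5, 6, 7, 8, 9, 10, 11, 12}
Step 25: union(4, 1) -> already same set; set of 4 now {0, 1, 3, 4, 5, 6, 7, 8, 9, 10, 11, 12}
Set of 6: {0, 1, 3, 4, 5, 6, 7, 8, 9, 10, 11, 12}; 9 is a member.

Answer: yes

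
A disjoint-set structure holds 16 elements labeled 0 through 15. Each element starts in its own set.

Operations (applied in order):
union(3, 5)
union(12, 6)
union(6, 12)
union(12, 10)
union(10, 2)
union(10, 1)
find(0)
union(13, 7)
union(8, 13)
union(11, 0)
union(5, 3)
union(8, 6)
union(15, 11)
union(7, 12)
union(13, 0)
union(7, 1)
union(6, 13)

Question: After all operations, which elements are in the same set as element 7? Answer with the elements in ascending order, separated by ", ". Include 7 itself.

Step 1: union(3, 5) -> merged; set of 3 now {3, 5}
Step 2: union(12, 6) -> merged; set of 12 now {6, 12}
Step 3: union(6, 12) -> already same set; set of 6 now {6, 12}
Step 4: union(12, 10) -> merged; set of 12 now {6, 10, 12}
Step 5: union(10, 2) -> merged; set of 10 now {2, 6, 10, 12}
Step 6: union(10, 1) -> merged; set of 10 now {1, 2, 6, 10, 12}
Step 7: find(0) -> no change; set of 0 is {0}
Step 8: union(13, 7) -> merged; set of 13 now {7, 13}
Step 9: union(8, 13) -> merged; set of 8 now {7, 8, 13}
Step 10: union(11, 0) -> merged; set of 11 now {0, 11}
Step 11: union(5, 3) -> already same set; set of 5 now {3, 5}
Step 12: union(8, 6) -> merged; set of 8 now {1, 2, 6, 7, 8, 10, 12, 13}
Step 13: union(15, 11) -> merged; set of 15 now {0, 11, 15}
Step 14: union(7, 12) -> already same set; set of 7 now {1, 2, 6, 7, 8, 10, 12, 13}
Step 15: union(13, 0) -> merged; set of 13 now {0, 1, 2, 6, 7, 8, 10, 11, 12, 13, 15}
Step 16: union(7, 1) -> already same set; set of 7 now {0, 1, 2, 6, 7, 8, 10, 11, 12, 13, 15}
Step 17: union(6, 13) -> already same set; set of 6 now {0, 1, 2, 6, 7, 8, 10, 11, 12, 13, 15}
Component of 7: {0, 1, 2, 6, 7, 8, 10, 11, 12, 13, 15}

Answer: 0, 1, 2, 6, 7, 8, 10, 11, 12, 13, 15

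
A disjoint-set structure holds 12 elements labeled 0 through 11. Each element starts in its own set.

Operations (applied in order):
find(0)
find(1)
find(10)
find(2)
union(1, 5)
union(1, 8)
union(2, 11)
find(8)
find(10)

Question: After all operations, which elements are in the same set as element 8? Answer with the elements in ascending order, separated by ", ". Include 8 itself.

Step 1: find(0) -> no change; set of 0 is {0}
Step 2: find(1) -> no change; set of 1 is {1}
Step 3: find(10) -> no change; set of 10 is {10}
Step 4: find(2) -> no change; set of 2 is {2}
Step 5: union(1, 5) -> merged; set of 1 now {1, 5}
Step 6: union(1, 8) -> merged; set of 1 now {1, 5, 8}
Step 7: union(2, 11) -> merged; set of 2 now {2, 11}
Step 8: find(8) -> no change; set of 8 is {1, 5, 8}
Step 9: find(10) -> no change; set of 10 is {10}
Component of 8: {1, 5, 8}

Answer: 1, 5, 8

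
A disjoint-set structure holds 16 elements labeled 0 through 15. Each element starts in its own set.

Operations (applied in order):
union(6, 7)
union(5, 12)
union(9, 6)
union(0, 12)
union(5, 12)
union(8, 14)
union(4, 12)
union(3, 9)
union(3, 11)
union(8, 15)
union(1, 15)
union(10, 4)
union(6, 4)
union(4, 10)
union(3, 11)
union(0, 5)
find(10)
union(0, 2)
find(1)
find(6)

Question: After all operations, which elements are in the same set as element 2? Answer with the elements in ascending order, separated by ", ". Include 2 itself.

Step 1: union(6, 7) -> merged; set of 6 now {6, 7}
Step 2: union(5, 12) -> merged; set of 5 now {5, 12}
Step 3: union(9, 6) -> merged; set of 9 now {6, 7, 9}
Step 4: union(0, 12) -> merged; set of 0 now {0, 5, 12}
Step 5: union(5, 12) -> already same set; set of 5 now {0, 5, 12}
Step 6: union(8, 14) -> merged; set of 8 now {8, 14}
Step 7: union(4, 12) -> merged; set of 4 now {0, 4, 5, 12}
Step 8: union(3, 9) -> merged; set of 3 now {3, 6, 7, 9}
Step 9: union(3, 11) -> merged; set of 3 now {3, 6, 7, 9, 11}
Step 10: union(8, 15) -> merged; set of 8 now {8, 14, 15}
Step 11: union(1, 15) -> merged; set of 1 now {1, 8, 14, 15}
Step 12: union(10, 4) -> merged; set of 10 now {0, 4, 5, 10, 12}
Step 13: union(6, 4) -> merged; set of 6 now {0, 3, 4, 5, 6, 7, 9, 10, 11, 12}
Step 14: union(4, 10) -> already same set; set of 4 now {0, 3, 4, 5, 6, 7, 9, 10, 11, 12}
Step 15: union(3, 11) -> already same set; set of 3 now {0, 3, 4, 5, 6, 7, 9, 10, 11, 12}
Step 16: union(0, 5) -> already same set; set of 0 now {0, 3, 4, 5, 6, 7, 9, 10, 11, 12}
Step 17: find(10) -> no change; set of 10 is {0, 3, 4, 5, 6, 7, 9, 10, 11, 12}
Step 18: union(0, 2) -> merged; set of 0 now {0, 2, 3, 4, 5, 6, 7, 9, 10, 11, 12}
Step 19: find(1) -> no change; set of 1 is {1, 8, 14, 15}
Step 20: find(6) -> no change; set of 6 is {0, 2, 3, 4, 5, 6, 7, 9, 10, 11, 12}
Component of 2: {0, 2, 3, 4, 5, 6, 7, 9, 10, 11, 12}

Answer: 0, 2, 3, 4, 5, 6, 7, 9, 10, 11, 12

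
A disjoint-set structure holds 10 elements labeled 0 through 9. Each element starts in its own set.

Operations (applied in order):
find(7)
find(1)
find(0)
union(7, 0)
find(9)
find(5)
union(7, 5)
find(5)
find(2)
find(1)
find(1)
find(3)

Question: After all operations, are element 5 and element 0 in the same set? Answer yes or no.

Answer: yes

Derivation:
Step 1: find(7) -> no change; set of 7 is {7}
Step 2: find(1) -> no change; set of 1 is {1}
Step 3: find(0) -> no change; set of 0 is {0}
Step 4: union(7, 0) -> merged; set of 7 now {0, 7}
Step 5: find(9) -> no change; set of 9 is {9}
Step 6: find(5) -> no change; set of 5 is {5}
Step 7: union(7, 5) -> merged; set of 7 now {0, 5, 7}
Step 8: find(5) -> no change; set of 5 is {0, 5, 7}
Step 9: find(2) -> no change; set of 2 is {2}
Step 10: find(1) -> no change; set of 1 is {1}
Step 11: find(1) -> no change; set of 1 is {1}
Step 12: find(3) -> no change; set of 3 is {3}
Set of 5: {0, 5, 7}; 0 is a member.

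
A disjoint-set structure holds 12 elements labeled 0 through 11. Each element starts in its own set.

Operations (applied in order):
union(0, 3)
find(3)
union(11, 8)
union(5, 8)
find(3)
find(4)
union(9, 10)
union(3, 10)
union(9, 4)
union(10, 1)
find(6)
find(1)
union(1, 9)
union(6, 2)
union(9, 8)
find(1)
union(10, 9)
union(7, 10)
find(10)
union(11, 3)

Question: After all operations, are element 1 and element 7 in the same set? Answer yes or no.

Step 1: union(0, 3) -> merged; set of 0 now {0, 3}
Step 2: find(3) -> no change; set of 3 is {0, 3}
Step 3: union(11, 8) -> merged; set of 11 now {8, 11}
Step 4: union(5, 8) -> merged; set of 5 now {5, 8, 11}
Step 5: find(3) -> no change; set of 3 is {0, 3}
Step 6: find(4) -> no change; set of 4 is {4}
Step 7: union(9, 10) -> merged; set of 9 now {9, 10}
Step 8: union(3, 10) -> merged; set of 3 now {0, 3, 9, 10}
Step 9: union(9, 4) -> merged; set of 9 now {0, 3, 4, 9, 10}
Step 10: union(10, 1) -> merged; set of 10 now {0, 1, 3, 4, 9, 10}
Step 11: find(6) -> no change; set of 6 is {6}
Step 12: find(1) -> no change; set of 1 is {0, 1, 3, 4, 9, 10}
Step 13: union(1, 9) -> already same set; set of 1 now {0, 1, 3, 4, 9, 10}
Step 14: union(6, 2) -> merged; set of 6 now {2, 6}
Step 15: union(9, 8) -> merged; set of 9 now {0, 1, 3, 4, 5, 8, 9, 10, 11}
Step 16: find(1) -> no change; set of 1 is {0, 1, 3, 4, 5, 8, 9, 10, 11}
Step 17: union(10, 9) -> already same set; set of 10 now {0, 1, 3, 4, 5, 8, 9, 10, 11}
Step 18: union(7, 10) -> merged; set of 7 now {0, 1, 3, 4, 5, 7, 8, 9, 10, 11}
Step 19: find(10) -> no change; set of 10 is {0, 1, 3, 4, 5, 7, 8, 9, 10, 11}
Step 20: union(11, 3) -> already same set; set of 11 now {0, 1, 3, 4, 5, 7, 8, 9, 10, 11}
Set of 1: {0, 1, 3, 4, 5, 7, 8, 9, 10, 11}; 7 is a member.

Answer: yes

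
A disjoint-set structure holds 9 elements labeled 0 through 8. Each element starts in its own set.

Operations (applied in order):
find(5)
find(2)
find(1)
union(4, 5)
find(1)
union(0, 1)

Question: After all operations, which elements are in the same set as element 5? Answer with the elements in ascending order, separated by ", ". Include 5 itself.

Step 1: find(5) -> no change; set of 5 is {5}
Step 2: find(2) -> no change; set of 2 is {2}
Step 3: find(1) -> no change; set of 1 is {1}
Step 4: union(4, 5) -> merged; set of 4 now {4, 5}
Step 5: find(1) -> no change; set of 1 is {1}
Step 6: union(0, 1) -> merged; set of 0 now {0, 1}
Component of 5: {4, 5}

Answer: 4, 5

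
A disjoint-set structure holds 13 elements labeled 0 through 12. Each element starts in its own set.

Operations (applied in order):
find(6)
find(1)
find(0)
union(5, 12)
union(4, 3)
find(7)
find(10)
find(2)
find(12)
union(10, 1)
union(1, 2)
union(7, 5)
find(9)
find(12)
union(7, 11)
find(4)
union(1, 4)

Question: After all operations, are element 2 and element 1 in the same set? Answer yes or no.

Step 1: find(6) -> no change; set of 6 is {6}
Step 2: find(1) -> no change; set of 1 is {1}
Step 3: find(0) -> no change; set of 0 is {0}
Step 4: union(5, 12) -> merged; set of 5 now {5, 12}
Step 5: union(4, 3) -> merged; set of 4 now {3, 4}
Step 6: find(7) -> no change; set of 7 is {7}
Step 7: find(10) -> no change; set of 10 is {10}
Step 8: find(2) -> no change; set of 2 is {2}
Step 9: find(12) -> no change; set of 12 is {5, 12}
Step 10: union(10, 1) -> merged; set of 10 now {1, 10}
Step 11: union(1, 2) -> merged; set of 1 now {1, 2, 10}
Step 12: union(7, 5) -> merged; set of 7 now {5, 7, 12}
Step 13: find(9) -> no change; set of 9 is {9}
Step 14: find(12) -> no change; set of 12 is {5, 7, 12}
Step 15: union(7, 11) -> merged; set of 7 now {5, 7, 11, 12}
Step 16: find(4) -> no change; set of 4 is {3, 4}
Step 17: union(1, 4) -> merged; set of 1 now {1, 2, 3, 4, 10}
Set of 2: {1, 2, 3, 4, 10}; 1 is a member.

Answer: yes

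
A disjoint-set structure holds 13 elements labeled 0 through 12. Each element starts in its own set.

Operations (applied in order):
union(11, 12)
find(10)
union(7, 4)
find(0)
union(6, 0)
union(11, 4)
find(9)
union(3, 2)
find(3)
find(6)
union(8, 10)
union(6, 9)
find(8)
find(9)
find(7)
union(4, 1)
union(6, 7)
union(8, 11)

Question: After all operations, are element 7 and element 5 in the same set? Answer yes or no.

Step 1: union(11, 12) -> merged; set of 11 now {11, 12}
Step 2: find(10) -> no change; set of 10 is {10}
Step 3: union(7, 4) -> merged; set of 7 now {4, 7}
Step 4: find(0) -> no change; set of 0 is {0}
Step 5: union(6, 0) -> merged; set of 6 now {0, 6}
Step 6: union(11, 4) -> merged; set of 11 now {4, 7, 11, 12}
Step 7: find(9) -> no change; set of 9 is {9}
Step 8: union(3, 2) -> merged; set of 3 now {2, 3}
Step 9: find(3) -> no change; set of 3 is {2, 3}
Step 10: find(6) -> no change; set of 6 is {0, 6}
Step 11: union(8, 10) -> merged; set of 8 now {8, 10}
Step 12: union(6, 9) -> merged; set of 6 now {0, 6, 9}
Step 13: find(8) -> no change; set of 8 is {8, 10}
Step 14: find(9) -> no change; set of 9 is {0, 6, 9}
Step 15: find(7) -> no change; set of 7 is {4, 7, 11, 12}
Step 16: union(4, 1) -> merged; set of 4 now {1, 4, 7, 11, 12}
Step 17: union(6, 7) -> merged; set of 6 now {0, 1, 4, 6, 7, 9, 11, 12}
Step 18: union(8, 11) -> merged; set of 8 now {0, 1, 4, 6, 7, 8, 9, 10, 11, 12}
Set of 7: {0, 1, 4, 6, 7, 8, 9, 10, 11, 12}; 5 is not a member.

Answer: no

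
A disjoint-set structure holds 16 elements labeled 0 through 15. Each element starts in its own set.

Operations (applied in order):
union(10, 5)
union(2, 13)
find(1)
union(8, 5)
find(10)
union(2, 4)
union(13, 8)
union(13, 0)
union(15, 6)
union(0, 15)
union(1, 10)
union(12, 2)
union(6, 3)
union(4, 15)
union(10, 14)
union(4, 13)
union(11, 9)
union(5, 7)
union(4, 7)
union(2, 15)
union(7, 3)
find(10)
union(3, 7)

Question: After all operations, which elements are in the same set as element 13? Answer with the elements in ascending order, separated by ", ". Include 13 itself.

Step 1: union(10, 5) -> merged; set of 10 now {5, 10}
Step 2: union(2, 13) -> merged; set of 2 now {2, 13}
Step 3: find(1) -> no change; set of 1 is {1}
Step 4: union(8, 5) -> merged; set of 8 now {5, 8, 10}
Step 5: find(10) -> no change; set of 10 is {5, 8, 10}
Step 6: union(2, 4) -> merged; set of 2 now {2, 4, 13}
Step 7: union(13, 8) -> merged; set of 13 now {2, 4, 5, 8, 10, 13}
Step 8: union(13, 0) -> merged; set of 13 now {0, 2, 4, 5, 8, 10, 13}
Step 9: union(15, 6) -> merged; set of 15 now {6, 15}
Step 10: union(0, 15) -> merged; set of 0 now {0, 2, 4, 5, 6, 8, 10, 13, 15}
Step 11: union(1, 10) -> merged; set of 1 now {0, 1, 2, 4, 5, 6, 8, 10, 13, 15}
Step 12: union(12, 2) -> merged; set of 12 now {0, 1, 2, 4, 5, 6, 8, 10, 12, 13, 15}
Step 13: union(6, 3) -> merged; set of 6 now {0, 1, 2, 3, 4, 5, 6, 8, 10, 12, 13, 15}
Step 14: union(4, 15) -> already same set; set of 4 now {0, 1, 2, 3, 4, 5, 6, 8, 10, 12, 13, 15}
Step 15: union(10, 14) -> merged; set of 10 now {0, 1, 2, 3, 4, 5, 6, 8, 10, 12, 13, 14, 15}
Step 16: union(4, 13) -> already same set; set of 4 now {0, 1, 2, 3, 4, 5, 6, 8, 10, 12, 13, 14, 15}
Step 17: union(11, 9) -> merged; set of 11 now {9, 11}
Step 18: union(5, 7) -> merged; set of 5 now {0, 1, 2, 3, 4, 5, 6, 7, 8, 10, 12, 13, 14, 15}
Step 19: union(4, 7) -> already same set; set of 4 now {0, 1, 2, 3, 4, 5, 6, 7, 8, 10, 12, 13, 14, 15}
Step 20: union(2, 15) -> already same set; set of 2 now {0, 1, 2, 3, 4, 5, 6, 7, 8, 10, 12, 13, 14, 15}
Step 21: union(7, 3) -> already same set; set of 7 now {0, 1, 2, 3, 4, 5, 6, 7, 8, 10, 12, 13, 14, 15}
Step 22: find(10) -> no change; set of 10 is {0, 1, 2, 3, 4, 5, 6, 7, 8, 10, 12, 13, 14, 15}
Step 23: union(3, 7) -> already same set; set of 3 now {0, 1, 2, 3, 4, 5, 6, 7, 8, 10, 12, 13, 14, 15}
Component of 13: {0, 1, 2, 3, 4, 5, 6, 7, 8, 10, 12, 13, 14, 15}

Answer: 0, 1, 2, 3, 4, 5, 6, 7, 8, 10, 12, 13, 14, 15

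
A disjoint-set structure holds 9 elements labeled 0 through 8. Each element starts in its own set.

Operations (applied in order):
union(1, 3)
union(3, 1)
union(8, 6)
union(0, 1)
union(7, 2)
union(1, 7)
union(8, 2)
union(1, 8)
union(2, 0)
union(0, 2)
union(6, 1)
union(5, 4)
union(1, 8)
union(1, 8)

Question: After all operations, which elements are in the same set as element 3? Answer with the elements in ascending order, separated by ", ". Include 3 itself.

Answer: 0, 1, 2, 3, 6, 7, 8

Derivation:
Step 1: union(1, 3) -> merged; set of 1 now {1, 3}
Step 2: union(3, 1) -> already same set; set of 3 now {1, 3}
Step 3: union(8, 6) -> merged; set of 8 now {6, 8}
Step 4: union(0, 1) -> merged; set of 0 now {0, 1, 3}
Step 5: union(7, 2) -> merged; set of 7 now {2, 7}
Step 6: union(1, 7) -> merged; set of 1 now {0, 1, 2, 3, 7}
Step 7: union(8, 2) -> merged; set of 8 now {0, 1, 2, 3, 6, 7, 8}
Step 8: union(1, 8) -> already same set; set of 1 now {0, 1, 2, 3, 6, 7, 8}
Step 9: union(2, 0) -> already same set; set of 2 now {0, 1, 2, 3, 6, 7, 8}
Step 10: union(0, 2) -> already same set; set of 0 now {0, 1, 2, 3, 6, 7, 8}
Step 11: union(6, 1) -> already same set; set of 6 now {0, 1, 2, 3, 6, 7, 8}
Step 12: union(5, 4) -> merged; set of 5 now {4, 5}
Step 13: union(1, 8) -> already same set; set of 1 now {0, 1, 2, 3, 6, 7, 8}
Step 14: union(1, 8) -> already same set; set of 1 now {0, 1, 2, 3, 6, 7, 8}
Component of 3: {0, 1, 2, 3, 6, 7, 8}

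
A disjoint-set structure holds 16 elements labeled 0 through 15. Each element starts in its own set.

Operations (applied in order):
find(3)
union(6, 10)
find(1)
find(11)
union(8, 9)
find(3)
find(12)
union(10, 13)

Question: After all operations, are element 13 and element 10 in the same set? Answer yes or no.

Answer: yes

Derivation:
Step 1: find(3) -> no change; set of 3 is {3}
Step 2: union(6, 10) -> merged; set of 6 now {6, 10}
Step 3: find(1) -> no change; set of 1 is {1}
Step 4: find(11) -> no change; set of 11 is {11}
Step 5: union(8, 9) -> merged; set of 8 now {8, 9}
Step 6: find(3) -> no change; set of 3 is {3}
Step 7: find(12) -> no change; set of 12 is {12}
Step 8: union(10, 13) -> merged; set of 10 now {6, 10, 13}
Set of 13: {6, 10, 13}; 10 is a member.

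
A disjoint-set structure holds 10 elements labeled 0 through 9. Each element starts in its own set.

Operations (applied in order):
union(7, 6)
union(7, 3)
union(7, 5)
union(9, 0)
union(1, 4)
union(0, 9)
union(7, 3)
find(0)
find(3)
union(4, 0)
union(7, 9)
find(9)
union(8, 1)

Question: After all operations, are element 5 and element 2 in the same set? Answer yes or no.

Answer: no

Derivation:
Step 1: union(7, 6) -> merged; set of 7 now {6, 7}
Step 2: union(7, 3) -> merged; set of 7 now {3, 6, 7}
Step 3: union(7, 5) -> merged; set of 7 now {3, 5, 6, 7}
Step 4: union(9, 0) -> merged; set of 9 now {0, 9}
Step 5: union(1, 4) -> merged; set of 1 now {1, 4}
Step 6: union(0, 9) -> already same set; set of 0 now {0, 9}
Step 7: union(7, 3) -> already same set; set of 7 now {3, 5, 6, 7}
Step 8: find(0) -> no change; set of 0 is {0, 9}
Step 9: find(3) -> no change; set of 3 is {3, 5, 6, 7}
Step 10: union(4, 0) -> merged; set of 4 now {0, 1, 4, 9}
Step 11: union(7, 9) -> merged; set of 7 now {0, 1, 3, 4, 5, 6, 7, 9}
Step 12: find(9) -> no change; set of 9 is {0, 1, 3, 4, 5, 6, 7, 9}
Step 13: union(8, 1) -> merged; set of 8 now {0, 1, 3, 4, 5, 6, 7, 8, 9}
Set of 5: {0, 1, 3, 4, 5, 6, 7, 8, 9}; 2 is not a member.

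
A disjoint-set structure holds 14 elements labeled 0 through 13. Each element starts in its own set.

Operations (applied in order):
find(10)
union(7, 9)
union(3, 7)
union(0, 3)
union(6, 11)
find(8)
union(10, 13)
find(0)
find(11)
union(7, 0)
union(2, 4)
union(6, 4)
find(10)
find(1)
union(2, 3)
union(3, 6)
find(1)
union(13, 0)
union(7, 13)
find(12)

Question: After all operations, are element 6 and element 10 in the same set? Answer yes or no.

Step 1: find(10) -> no change; set of 10 is {10}
Step 2: union(7, 9) -> merged; set of 7 now {7, 9}
Step 3: union(3, 7) -> merged; set of 3 now {3, 7, 9}
Step 4: union(0, 3) -> merged; set of 0 now {0, 3, 7, 9}
Step 5: union(6, 11) -> merged; set of 6 now {6, 11}
Step 6: find(8) -> no change; set of 8 is {8}
Step 7: union(10, 13) -> merged; set of 10 now {10, 13}
Step 8: find(0) -> no change; set of 0 is {0, 3, 7, 9}
Step 9: find(11) -> no change; set of 11 is {6, 11}
Step 10: union(7, 0) -> already same set; set of 7 now {0, 3, 7, 9}
Step 11: union(2, 4) -> merged; set of 2 now {2, 4}
Step 12: union(6, 4) -> merged; set of 6 now {2, 4, 6, 11}
Step 13: find(10) -> no change; set of 10 is {10, 13}
Step 14: find(1) -> no change; set of 1 is {1}
Step 15: union(2, 3) -> merged; set of 2 now {0, 2, 3, 4, 6, 7, 9, 11}
Step 16: union(3, 6) -> already same set; set of 3 now {0, 2, 3, 4, 6, 7, 9, 11}
Step 17: find(1) -> no change; set of 1 is {1}
Step 18: union(13, 0) -> merged; set of 13 now {0, 2, 3, 4, 6, 7, 9, 10, 11, 13}
Step 19: union(7, 13) -> already same set; set of 7 now {0, 2, 3, 4, 6, 7, 9, 10, 11, 13}
Step 20: find(12) -> no change; set of 12 is {12}
Set of 6: {0, 2, 3, 4, 6, 7, 9, 10, 11, 13}; 10 is a member.

Answer: yes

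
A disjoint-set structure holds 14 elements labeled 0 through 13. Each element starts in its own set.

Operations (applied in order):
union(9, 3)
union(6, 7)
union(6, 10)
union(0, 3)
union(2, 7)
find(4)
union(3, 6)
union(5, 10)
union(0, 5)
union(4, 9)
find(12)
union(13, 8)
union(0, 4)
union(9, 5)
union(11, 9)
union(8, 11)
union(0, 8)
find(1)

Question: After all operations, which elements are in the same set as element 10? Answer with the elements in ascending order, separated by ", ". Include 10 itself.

Answer: 0, 2, 3, 4, 5, 6, 7, 8, 9, 10, 11, 13

Derivation:
Step 1: union(9, 3) -> merged; set of 9 now {3, 9}
Step 2: union(6, 7) -> merged; set of 6 now {6, 7}
Step 3: union(6, 10) -> merged; set of 6 now {6, 7, 10}
Step 4: union(0, 3) -> merged; set of 0 now {0, 3, 9}
Step 5: union(2, 7) -> merged; set of 2 now {2, 6, 7, 10}
Step 6: find(4) -> no change; set of 4 is {4}
Step 7: union(3, 6) -> merged; set of 3 now {0, 2, 3, 6, 7, 9, 10}
Step 8: union(5, 10) -> merged; set of 5 now {0, 2, 3, 5, 6, 7, 9, 10}
Step 9: union(0, 5) -> already same set; set of 0 now {0, 2, 3, 5, 6, 7, 9, 10}
Step 10: union(4, 9) -> merged; set of 4 now {0, 2, 3, 4, 5, 6, 7, 9, 10}
Step 11: find(12) -> no change; set of 12 is {12}
Step 12: union(13, 8) -> merged; set of 13 now {8, 13}
Step 13: union(0, 4) -> already same set; set of 0 now {0, 2, 3, 4, 5, 6, 7, 9, 10}
Step 14: union(9, 5) -> already same set; set of 9 now {0, 2, 3, 4, 5, 6, 7, 9, 10}
Step 15: union(11, 9) -> merged; set of 11 now {0, 2, 3, 4, 5, 6, 7, 9, 10, 11}
Step 16: union(8, 11) -> merged; set of 8 now {0, 2, 3, 4, 5, 6, 7, 8, 9, 10, 11, 13}
Step 17: union(0, 8) -> already same set; set of 0 now {0, 2, 3, 4, 5, 6, 7, 8, 9, 10, 11, 13}
Step 18: find(1) -> no change; set of 1 is {1}
Component of 10: {0, 2, 3, 4, 5, 6, 7, 8, 9, 10, 11, 13}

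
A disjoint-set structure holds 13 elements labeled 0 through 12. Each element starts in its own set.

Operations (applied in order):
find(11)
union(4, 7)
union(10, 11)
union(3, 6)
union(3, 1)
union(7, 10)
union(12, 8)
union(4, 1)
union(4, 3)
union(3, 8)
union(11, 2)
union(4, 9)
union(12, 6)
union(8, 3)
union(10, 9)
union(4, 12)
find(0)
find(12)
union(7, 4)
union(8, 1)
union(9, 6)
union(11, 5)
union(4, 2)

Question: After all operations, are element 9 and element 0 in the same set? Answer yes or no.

Step 1: find(11) -> no change; set of 11 is {11}
Step 2: union(4, 7) -> merged; set of 4 now {4, 7}
Step 3: union(10, 11) -> merged; set of 10 now {10, 11}
Step 4: union(3, 6) -> merged; set of 3 now {3, 6}
Step 5: union(3, 1) -> merged; set of 3 now {1, 3, 6}
Step 6: union(7, 10) -> merged; set of 7 now {4, 7, 10, 11}
Step 7: union(12, 8) -> merged; set of 12 now {8, 12}
Step 8: union(4, 1) -> merged; set of 4 now {1, 3, 4, 6, 7, 10, 11}
Step 9: union(4, 3) -> already same set; set of 4 now {1, 3, 4, 6, 7, 10, 11}
Step 10: union(3, 8) -> merged; set of 3 now {1, 3, 4, 6, 7, 8, 10, 11, 12}
Step 11: union(11, 2) -> merged; set of 11 now {1, 2, 3, 4, 6, 7, 8, 10, 11, 12}
Step 12: union(4, 9) -> merged; set of 4 now {1, 2, 3, 4, 6, 7, 8, 9, 10, 11, 12}
Step 13: union(12, 6) -> already same set; set of 12 now {1, 2, 3, 4, 6, 7, 8, 9, 10, 11, 12}
Step 14: union(8, 3) -> already same set; set of 8 now {1, 2, 3, 4, 6, 7, 8, 9, 10, 11, 12}
Step 15: union(10, 9) -> already same set; set of 10 now {1, 2, 3, 4, 6, 7, 8, 9, 10, 11, 12}
Step 16: union(4, 12) -> already same set; set of 4 now {1, 2, 3, 4, 6, 7, 8, 9, 10, 11, 12}
Step 17: find(0) -> no change; set of 0 is {0}
Step 18: find(12) -> no change; set of 12 is {1, 2, 3, 4, 6, 7, 8, 9, 10, 11, 12}
Step 19: union(7, 4) -> already same set; set of 7 now {1, 2, 3, 4, 6, 7, 8, 9, 10, 11, 12}
Step 20: union(8, 1) -> already same set; set of 8 now {1, 2, 3, 4, 6, 7, 8, 9, 10, 11, 12}
Step 21: union(9, 6) -> already same set; set of 9 now {1, 2, 3, 4, 6, 7, 8, 9, 10, 11, 12}
Step 22: union(11, 5) -> merged; set of 11 now {1, 2, 3, 4, 5, 6, 7, 8, 9, 10, 11, 12}
Step 23: union(4, 2) -> already same set; set of 4 now {1, 2, 3, 4, 5, 6, 7, 8, 9, 10, 11, 12}
Set of 9: {1, 2, 3, 4, 5, 6, 7, 8, 9, 10, 11, 12}; 0 is not a member.

Answer: no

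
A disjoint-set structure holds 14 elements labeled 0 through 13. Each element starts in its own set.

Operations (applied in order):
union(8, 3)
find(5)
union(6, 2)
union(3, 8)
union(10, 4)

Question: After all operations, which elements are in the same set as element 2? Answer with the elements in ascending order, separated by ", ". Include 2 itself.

Answer: 2, 6

Derivation:
Step 1: union(8, 3) -> merged; set of 8 now {3, 8}
Step 2: find(5) -> no change; set of 5 is {5}
Step 3: union(6, 2) -> merged; set of 6 now {2, 6}
Step 4: union(3, 8) -> already same set; set of 3 now {3, 8}
Step 5: union(10, 4) -> merged; set of 10 now {4, 10}
Component of 2: {2, 6}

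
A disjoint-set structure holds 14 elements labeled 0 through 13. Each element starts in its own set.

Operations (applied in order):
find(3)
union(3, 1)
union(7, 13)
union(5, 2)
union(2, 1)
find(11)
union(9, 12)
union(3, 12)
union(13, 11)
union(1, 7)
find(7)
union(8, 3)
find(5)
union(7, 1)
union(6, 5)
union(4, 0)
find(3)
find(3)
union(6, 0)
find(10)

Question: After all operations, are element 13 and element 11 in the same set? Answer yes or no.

Answer: yes

Derivation:
Step 1: find(3) -> no change; set of 3 is {3}
Step 2: union(3, 1) -> merged; set of 3 now {1, 3}
Step 3: union(7, 13) -> merged; set of 7 now {7, 13}
Step 4: union(5, 2) -> merged; set of 5 now {2, 5}
Step 5: union(2, 1) -> merged; set of 2 now {1, 2, 3, 5}
Step 6: find(11) -> no change; set of 11 is {11}
Step 7: union(9, 12) -> merged; set of 9 now {9, 12}
Step 8: union(3, 12) -> merged; set of 3 now {1, 2, 3, 5, 9, 12}
Step 9: union(13, 11) -> merged; set of 13 now {7, 11, 13}
Step 10: union(1, 7) -> merged; set of 1 now {1, 2, 3, 5, 7, 9, 11, 12, 13}
Step 11: find(7) -> no change; set of 7 is {1, 2, 3, 5, 7, 9, 11, 12, 13}
Step 12: union(8, 3) -> merged; set of 8 now {1, 2, 3, 5, 7, 8, 9, 11, 12, 13}
Step 13: find(5) -> no change; set of 5 is {1, 2, 3, 5, 7, 8, 9, 11, 12, 13}
Step 14: union(7, 1) -> already same set; set of 7 now {1, 2, 3, 5, 7, 8, 9, 11, 12, 13}
Step 15: union(6, 5) -> merged; set of 6 now {1, 2, 3, 5, 6, 7, 8, 9, 11, 12, 13}
Step 16: union(4, 0) -> merged; set of 4 now {0, 4}
Step 17: find(3) -> no change; set of 3 is {1, 2, 3, 5, 6, 7, 8, 9, 11, 12, 13}
Step 18: find(3) -> no change; set of 3 is {1, 2, 3, 5, 6, 7, 8, 9, 11, 12, 13}
Step 19: union(6, 0) -> merged; set of 6 now {0, 1, 2, 3, 4, 5, 6, 7, 8, 9, 11, 12, 13}
Step 20: find(10) -> no change; set of 10 is {10}
Set of 13: {0, 1, 2, 3, 4, 5, 6, 7, 8, 9, 11, 12, 13}; 11 is a member.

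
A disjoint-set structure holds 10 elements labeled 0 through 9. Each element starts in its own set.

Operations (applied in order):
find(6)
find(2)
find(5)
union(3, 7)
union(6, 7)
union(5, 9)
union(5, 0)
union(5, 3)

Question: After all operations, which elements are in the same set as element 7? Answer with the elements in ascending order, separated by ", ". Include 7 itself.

Step 1: find(6) -> no change; set of 6 is {6}
Step 2: find(2) -> no change; set of 2 is {2}
Step 3: find(5) -> no change; set of 5 is {5}
Step 4: union(3, 7) -> merged; set of 3 now {3, 7}
Step 5: union(6, 7) -> merged; set of 6 now {3, 6, 7}
Step 6: union(5, 9) -> merged; set of 5 now {5, 9}
Step 7: union(5, 0) -> merged; set of 5 now {0, 5, 9}
Step 8: union(5, 3) -> merged; set of 5 now {0, 3, 5, 6, 7, 9}
Component of 7: {0, 3, 5, 6, 7, 9}

Answer: 0, 3, 5, 6, 7, 9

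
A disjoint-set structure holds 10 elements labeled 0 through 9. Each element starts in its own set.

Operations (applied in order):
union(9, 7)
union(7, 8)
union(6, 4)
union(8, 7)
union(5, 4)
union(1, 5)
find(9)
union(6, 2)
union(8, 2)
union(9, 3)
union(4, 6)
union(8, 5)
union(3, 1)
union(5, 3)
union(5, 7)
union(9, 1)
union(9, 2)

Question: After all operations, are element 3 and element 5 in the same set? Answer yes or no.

Answer: yes

Derivation:
Step 1: union(9, 7) -> merged; set of 9 now {7, 9}
Step 2: union(7, 8) -> merged; set of 7 now {7, 8, 9}
Step 3: union(6, 4) -> merged; set of 6 now {4, 6}
Step 4: union(8, 7) -> already same set; set of 8 now {7, 8, 9}
Step 5: union(5, 4) -> merged; set of 5 now {4, 5, 6}
Step 6: union(1, 5) -> merged; set of 1 now {1, 4, 5, 6}
Step 7: find(9) -> no change; set of 9 is {7, 8, 9}
Step 8: union(6, 2) -> merged; set of 6 now {1, 2, 4, 5, 6}
Step 9: union(8, 2) -> merged; set of 8 now {1, 2, 4, 5, 6, 7, 8, 9}
Step 10: union(9, 3) -> merged; set of 9 now {1, 2, 3, 4, 5, 6, 7, 8, 9}
Step 11: union(4, 6) -> already same set; set of 4 now {1, 2, 3, 4, 5, 6, 7, 8, 9}
Step 12: union(8, 5) -> already same set; set of 8 now {1, 2, 3, 4, 5, 6, 7, 8, 9}
Step 13: union(3, 1) -> already same set; set of 3 now {1, 2, 3, 4, 5, 6, 7, 8, 9}
Step 14: union(5, 3) -> already same set; set of 5 now {1, 2, 3, 4, 5, 6, 7, 8, 9}
Step 15: union(5, 7) -> already same set; set of 5 now {1, 2, 3, 4, 5, 6, 7, 8, 9}
Step 16: union(9, 1) -> already same set; set of 9 now {1, 2, 3, 4, 5, 6, 7, 8, 9}
Step 17: union(9, 2) -> already same set; set of 9 now {1, 2, 3, 4, 5, 6, 7, 8, 9}
Set of 3: {1, 2, 3, 4, 5, 6, 7, 8, 9}; 5 is a member.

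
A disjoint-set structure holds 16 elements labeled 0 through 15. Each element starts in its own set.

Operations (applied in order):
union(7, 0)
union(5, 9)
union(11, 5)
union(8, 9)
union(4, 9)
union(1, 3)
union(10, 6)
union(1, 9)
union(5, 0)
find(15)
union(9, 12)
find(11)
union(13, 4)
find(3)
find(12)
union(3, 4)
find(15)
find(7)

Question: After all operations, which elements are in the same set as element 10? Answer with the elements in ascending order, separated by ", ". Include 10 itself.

Step 1: union(7, 0) -> merged; set of 7 now {0, 7}
Step 2: union(5, 9) -> merged; set of 5 now {5, 9}
Step 3: union(11, 5) -> merged; set of 11 now {5, 9, 11}
Step 4: union(8, 9) -> merged; set of 8 now {5, 8, 9, 11}
Step 5: union(4, 9) -> merged; set of 4 now {4, 5, 8, 9, 11}
Step 6: union(1, 3) -> merged; set of 1 now {1, 3}
Step 7: union(10, 6) -> merged; set of 10 now {6, 10}
Step 8: union(1, 9) -> merged; set of 1 now {1, 3, 4, 5, 8, 9, 11}
Step 9: union(5, 0) -> merged; set of 5 now {0, 1, 3, 4, 5, 7, 8, 9, 11}
Step 10: find(15) -> no change; set of 15 is {15}
Step 11: union(9, 12) -> merged; set of 9 now {0, 1, 3, 4, 5, 7, 8, 9, 11, 12}
Step 12: find(11) -> no change; set of 11 is {0, 1, 3, 4, 5, 7, 8, 9, 11, 12}
Step 13: union(13, 4) -> merged; set of 13 now {0, 1, 3, 4, 5, 7, 8, 9, 11, 12, 13}
Step 14: find(3) -> no change; set of 3 is {0, 1, 3, 4, 5, 7, 8, 9, 11, 12, 13}
Step 15: find(12) -> no change; set of 12 is {0, 1, 3, 4, 5, 7, 8, 9, 11, 12, 13}
Step 16: union(3, 4) -> already same set; set of 3 now {0, 1, 3, 4, 5, 7, 8, 9, 11, 12, 13}
Step 17: find(15) -> no change; set of 15 is {15}
Step 18: find(7) -> no change; set of 7 is {0, 1, 3, 4, 5, 7, 8, 9, 11, 12, 13}
Component of 10: {6, 10}

Answer: 6, 10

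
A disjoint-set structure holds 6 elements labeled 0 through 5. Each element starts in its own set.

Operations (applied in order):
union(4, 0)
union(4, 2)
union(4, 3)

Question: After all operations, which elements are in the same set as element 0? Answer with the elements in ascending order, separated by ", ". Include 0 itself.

Step 1: union(4, 0) -> merged; set of 4 now {0, 4}
Step 2: union(4, 2) -> merged; set of 4 now {0, 2, 4}
Step 3: union(4, 3) -> merged; set of 4 now {0, 2, 3, 4}
Component of 0: {0, 2, 3, 4}

Answer: 0, 2, 3, 4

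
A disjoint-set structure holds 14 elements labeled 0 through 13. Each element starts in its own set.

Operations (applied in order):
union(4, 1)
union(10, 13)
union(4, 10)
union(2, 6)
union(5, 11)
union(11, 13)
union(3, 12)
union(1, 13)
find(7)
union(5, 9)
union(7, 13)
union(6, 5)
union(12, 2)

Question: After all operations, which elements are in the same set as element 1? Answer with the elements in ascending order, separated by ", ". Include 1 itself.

Answer: 1, 2, 3, 4, 5, 6, 7, 9, 10, 11, 12, 13

Derivation:
Step 1: union(4, 1) -> merged; set of 4 now {1, 4}
Step 2: union(10, 13) -> merged; set of 10 now {10, 13}
Step 3: union(4, 10) -> merged; set of 4 now {1, 4, 10, 13}
Step 4: union(2, 6) -> merged; set of 2 now {2, 6}
Step 5: union(5, 11) -> merged; set of 5 now {5, 11}
Step 6: union(11, 13) -> merged; set of 11 now {1, 4, 5, 10, 11, 13}
Step 7: union(3, 12) -> merged; set of 3 now {3, 12}
Step 8: union(1, 13) -> already same set; set of 1 now {1, 4, 5, 10, 11, 13}
Step 9: find(7) -> no change; set of 7 is {7}
Step 10: union(5, 9) -> merged; set of 5 now {1, 4, 5, 9, 10, 11, 13}
Step 11: union(7, 13) -> merged; set of 7 now {1, 4, 5, 7, 9, 10, 11, 13}
Step 12: union(6, 5) -> merged; set of 6 now {1, 2, 4, 5, 6, 7, 9, 10, 11, 13}
Step 13: union(12, 2) -> merged; set of 12 now {1, 2, 3, 4, 5, 6, 7, 9, 10, 11, 12, 13}
Component of 1: {1, 2, 3, 4, 5, 6, 7, 9, 10, 11, 12, 13}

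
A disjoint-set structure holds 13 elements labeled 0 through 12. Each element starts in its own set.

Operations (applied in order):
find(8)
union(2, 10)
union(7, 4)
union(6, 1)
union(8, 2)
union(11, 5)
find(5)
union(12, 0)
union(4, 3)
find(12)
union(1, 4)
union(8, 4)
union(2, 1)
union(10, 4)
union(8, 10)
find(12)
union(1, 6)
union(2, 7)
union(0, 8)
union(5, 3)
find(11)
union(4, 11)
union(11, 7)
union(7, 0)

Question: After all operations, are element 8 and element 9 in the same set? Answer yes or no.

Answer: no

Derivation:
Step 1: find(8) -> no change; set of 8 is {8}
Step 2: union(2, 10) -> merged; set of 2 now {2, 10}
Step 3: union(7, 4) -> merged; set of 7 now {4, 7}
Step 4: union(6, 1) -> merged; set of 6 now {1, 6}
Step 5: union(8, 2) -> merged; set of 8 now {2, 8, 10}
Step 6: union(11, 5) -> merged; set of 11 now {5, 11}
Step 7: find(5) -> no change; set of 5 is {5, 11}
Step 8: union(12, 0) -> merged; set of 12 now {0, 12}
Step 9: union(4, 3) -> merged; set of 4 now {3, 4, 7}
Step 10: find(12) -> no change; set of 12 is {0, 12}
Step 11: union(1, 4) -> merged; set of 1 now {1, 3, 4, 6, 7}
Step 12: union(8, 4) -> merged; set of 8 now {1, 2, 3, 4, 6, 7, 8, 10}
Step 13: union(2, 1) -> already same set; set of 2 now {1, 2, 3, 4, 6, 7, 8, 10}
Step 14: union(10, 4) -> already same set; set of 10 now {1, 2, 3, 4, 6, 7, 8, 10}
Step 15: union(8, 10) -> already same set; set of 8 now {1, 2, 3, 4, 6, 7, 8, 10}
Step 16: find(12) -> no change; set of 12 is {0, 12}
Step 17: union(1, 6) -> already same set; set of 1 now {1, 2, 3, 4, 6, 7, 8, 10}
Step 18: union(2, 7) -> already same set; set of 2 now {1, 2, 3, 4, 6, 7, 8, 10}
Step 19: union(0, 8) -> merged; set of 0 now {0, 1, 2, 3, 4, 6, 7, 8, 10, 12}
Step 20: union(5, 3) -> merged; set of 5 now {0, 1, 2, 3, 4, 5, 6, 7, 8, 10, 11, 12}
Step 21: find(11) -> no change; set of 11 is {0, 1, 2, 3, 4, 5, 6, 7, 8, 10, 11, 12}
Step 22: union(4, 11) -> already same set; set of 4 now {0, 1, 2, 3, 4, 5, 6, 7, 8, 10, 11, 12}
Step 23: union(11, 7) -> already same set; set of 11 now {0, 1, 2, 3, 4, 5, 6, 7, 8, 10, 11, 12}
Step 24: union(7, 0) -> already same set; set of 7 now {0, 1, 2, 3, 4, 5, 6, 7, 8, 10, 11, 12}
Set of 8: {0, 1, 2, 3, 4, 5, 6, 7, 8, 10, 11, 12}; 9 is not a member.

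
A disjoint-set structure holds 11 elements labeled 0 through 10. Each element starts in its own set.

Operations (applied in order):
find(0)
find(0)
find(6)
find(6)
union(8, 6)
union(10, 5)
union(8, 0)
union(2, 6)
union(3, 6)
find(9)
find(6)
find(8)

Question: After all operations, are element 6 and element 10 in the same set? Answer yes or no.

Answer: no

Derivation:
Step 1: find(0) -> no change; set of 0 is {0}
Step 2: find(0) -> no change; set of 0 is {0}
Step 3: find(6) -> no change; set of 6 is {6}
Step 4: find(6) -> no change; set of 6 is {6}
Step 5: union(8, 6) -> merged; set of 8 now {6, 8}
Step 6: union(10, 5) -> merged; set of 10 now {5, 10}
Step 7: union(8, 0) -> merged; set of 8 now {0, 6, 8}
Step 8: union(2, 6) -> merged; set of 2 now {0, 2, 6, 8}
Step 9: union(3, 6) -> merged; set of 3 now {0, 2, 3, 6, 8}
Step 10: find(9) -> no change; set of 9 is {9}
Step 11: find(6) -> no change; set of 6 is {0, 2, 3, 6, 8}
Step 12: find(8) -> no change; set of 8 is {0, 2, 3, 6, 8}
Set of 6: {0, 2, 3, 6, 8}; 10 is not a member.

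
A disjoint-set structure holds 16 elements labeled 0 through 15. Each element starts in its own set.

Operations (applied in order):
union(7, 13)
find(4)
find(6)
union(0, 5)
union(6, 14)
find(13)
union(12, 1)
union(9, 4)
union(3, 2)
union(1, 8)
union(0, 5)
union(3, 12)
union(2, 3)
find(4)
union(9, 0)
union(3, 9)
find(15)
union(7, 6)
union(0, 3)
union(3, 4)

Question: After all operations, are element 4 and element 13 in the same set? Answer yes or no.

Answer: no

Derivation:
Step 1: union(7, 13) -> merged; set of 7 now {7, 13}
Step 2: find(4) -> no change; set of 4 is {4}
Step 3: find(6) -> no change; set of 6 is {6}
Step 4: union(0, 5) -> merged; set of 0 now {0, 5}
Step 5: union(6, 14) -> merged; set of 6 now {6, 14}
Step 6: find(13) -> no change; set of 13 is {7, 13}
Step 7: union(12, 1) -> merged; set of 12 now {1, 12}
Step 8: union(9, 4) -> merged; set of 9 now {4, 9}
Step 9: union(3, 2) -> merged; set of 3 now {2, 3}
Step 10: union(1, 8) -> merged; set of 1 now {1, 8, 12}
Step 11: union(0, 5) -> already same set; set of 0 now {0, 5}
Step 12: union(3, 12) -> merged; set of 3 now {1, 2, 3, 8, 12}
Step 13: union(2, 3) -> already same set; set of 2 now {1, 2, 3, 8, 12}
Step 14: find(4) -> no change; set of 4 is {4, 9}
Step 15: union(9, 0) -> merged; set of 9 now {0, 4, 5, 9}
Step 16: union(3, 9) -> merged; set of 3 now {0, 1, 2, 3, 4, 5, 8, 9, 12}
Step 17: find(15) -> no change; set of 15 is {15}
Step 18: union(7, 6) -> merged; set of 7 now {6, 7, 13, 14}
Step 19: union(0, 3) -> already same set; set of 0 now {0, 1, 2, 3, 4, 5, 8, 9, 12}
Step 20: union(3, 4) -> already same set; set of 3 now {0, 1, 2, 3, 4, 5, 8, 9, 12}
Set of 4: {0, 1, 2, 3, 4, 5, 8, 9, 12}; 13 is not a member.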